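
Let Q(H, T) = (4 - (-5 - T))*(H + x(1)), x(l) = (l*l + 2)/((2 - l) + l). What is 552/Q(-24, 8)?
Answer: -368/255 ≈ -1.4431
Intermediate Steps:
x(l) = 1 + l²/2 (x(l) = (l² + 2)/2 = (2 + l²)*(½) = 1 + l²/2)
Q(H, T) = (9 + T)*(3/2 + H) (Q(H, T) = (4 - (-5 - T))*(H + (1 + (½)*1²)) = (4 + (5 + T))*(H + (1 + (½)*1)) = (9 + T)*(H + (1 + ½)) = (9 + T)*(H + 3/2) = (9 + T)*(3/2 + H))
552/Q(-24, 8) = 552/(27/2 + 9*(-24) + (3/2)*8 - 24*8) = 552/(27/2 - 216 + 12 - 192) = 552/(-765/2) = 552*(-2/765) = -368/255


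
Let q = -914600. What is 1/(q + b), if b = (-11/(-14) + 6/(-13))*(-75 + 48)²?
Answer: -182/166414189 ≈ -1.0937e-6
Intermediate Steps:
b = 43011/182 (b = (-11*(-1/14) + 6*(-1/13))*(-27)² = (11/14 - 6/13)*729 = (59/182)*729 = 43011/182 ≈ 236.32)
1/(q + b) = 1/(-914600 + 43011/182) = 1/(-166414189/182) = -182/166414189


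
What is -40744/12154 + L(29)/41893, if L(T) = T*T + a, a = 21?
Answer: -848205822/254583761 ≈ -3.3317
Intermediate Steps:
L(T) = 21 + T² (L(T) = T*T + 21 = T² + 21 = 21 + T²)
-40744/12154 + L(29)/41893 = -40744/12154 + (21 + 29²)/41893 = -40744*1/12154 + (21 + 841)*(1/41893) = -20372/6077 + 862*(1/41893) = -20372/6077 + 862/41893 = -848205822/254583761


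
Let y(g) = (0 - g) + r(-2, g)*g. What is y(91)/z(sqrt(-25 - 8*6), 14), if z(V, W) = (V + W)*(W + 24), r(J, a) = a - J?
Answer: 58604/5111 - 4186*I*sqrt(73)/5111 ≈ 11.466 - 6.9977*I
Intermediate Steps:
z(V, W) = (24 + W)*(V + W) (z(V, W) = (V + W)*(24 + W) = (24 + W)*(V + W))
y(g) = -g + g*(2 + g) (y(g) = (0 - g) + (g - 1*(-2))*g = -g + (g + 2)*g = -g + (2 + g)*g = -g + g*(2 + g))
y(91)/z(sqrt(-25 - 8*6), 14) = (91*(1 + 91))/(14**2 + 24*sqrt(-25 - 8*6) + 24*14 + sqrt(-25 - 8*6)*14) = (91*92)/(196 + 24*sqrt(-25 - 48) + 336 + sqrt(-25 - 48)*14) = 8372/(196 + 24*sqrt(-73) + 336 + sqrt(-73)*14) = 8372/(196 + 24*(I*sqrt(73)) + 336 + (I*sqrt(73))*14) = 8372/(196 + 24*I*sqrt(73) + 336 + 14*I*sqrt(73)) = 8372/(532 + 38*I*sqrt(73))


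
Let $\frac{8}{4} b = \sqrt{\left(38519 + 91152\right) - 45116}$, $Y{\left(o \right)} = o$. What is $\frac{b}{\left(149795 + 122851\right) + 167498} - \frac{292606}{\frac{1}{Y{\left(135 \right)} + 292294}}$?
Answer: $-85566479974 + \frac{3 \sqrt{9395}}{880288} \approx -8.5566 \cdot 10^{10}$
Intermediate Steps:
$b = \frac{3 \sqrt{9395}}{2}$ ($b = \frac{\sqrt{\left(38519 + 91152\right) - 45116}}{2} = \frac{\sqrt{129671 - 45116}}{2} = \frac{\sqrt{84555}}{2} = \frac{3 \sqrt{9395}}{2} \approx 145.39$)
$\frac{b}{\left(149795 + 122851\right) + 167498} - \frac{292606}{\frac{1}{Y{\left(135 \right)} + 292294}} = \frac{\frac{3}{2} \sqrt{9395}}{\left(149795 + 122851\right) + 167498} - \frac{292606}{\frac{1}{135 + 292294}} = \frac{\frac{3}{2} \sqrt{9395}}{272646 + 167498} - \frac{292606}{\frac{1}{292429}} = \frac{\frac{3}{2} \sqrt{9395}}{440144} - 292606 \frac{1}{\frac{1}{292429}} = \frac{3 \sqrt{9395}}{2} \cdot \frac{1}{440144} - 85566479974 = \frac{3 \sqrt{9395}}{880288} - 85566479974 = -85566479974 + \frac{3 \sqrt{9395}}{880288}$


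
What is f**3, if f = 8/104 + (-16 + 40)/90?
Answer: 300763/7414875 ≈ 0.040562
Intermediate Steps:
f = 67/195 (f = 8*(1/104) + 24*(1/90) = 1/13 + 4/15 = 67/195 ≈ 0.34359)
f**3 = (67/195)**3 = 300763/7414875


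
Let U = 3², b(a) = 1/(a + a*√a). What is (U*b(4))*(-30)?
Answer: -45/2 ≈ -22.500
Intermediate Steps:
b(a) = 1/(a + a^(3/2))
U = 9
(U*b(4))*(-30) = (9/(4 + 4^(3/2)))*(-30) = (9/(4 + 8))*(-30) = (9/12)*(-30) = (9*(1/12))*(-30) = (¾)*(-30) = -45/2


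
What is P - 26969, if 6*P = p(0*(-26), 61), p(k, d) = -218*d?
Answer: -87556/3 ≈ -29185.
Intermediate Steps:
P = -6649/3 (P = (-218*61)/6 = (⅙)*(-13298) = -6649/3 ≈ -2216.3)
P - 26969 = -6649/3 - 26969 = -87556/3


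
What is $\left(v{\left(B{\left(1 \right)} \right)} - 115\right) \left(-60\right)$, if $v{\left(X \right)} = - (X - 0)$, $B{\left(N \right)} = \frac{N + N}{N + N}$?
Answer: $6960$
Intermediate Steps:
$B{\left(N \right)} = 1$ ($B{\left(N \right)} = \frac{2 N}{2 N} = 2 N \frac{1}{2 N} = 1$)
$v{\left(X \right)} = - X$ ($v{\left(X \right)} = - (X + 0) = - X$)
$\left(v{\left(B{\left(1 \right)} \right)} - 115\right) \left(-60\right) = \left(\left(-1\right) 1 - 115\right) \left(-60\right) = \left(-1 - 115\right) \left(-60\right) = \left(-116\right) \left(-60\right) = 6960$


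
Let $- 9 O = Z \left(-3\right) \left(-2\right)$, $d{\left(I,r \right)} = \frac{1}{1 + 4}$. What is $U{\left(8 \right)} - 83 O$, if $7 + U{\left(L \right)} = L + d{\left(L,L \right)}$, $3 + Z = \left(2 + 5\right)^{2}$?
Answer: $\frac{38198}{15} \approx 2546.5$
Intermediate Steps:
$Z = 46$ ($Z = -3 + \left(2 + 5\right)^{2} = -3 + 7^{2} = -3 + 49 = 46$)
$d{\left(I,r \right)} = \frac{1}{5}$
$U{\left(L \right)} = - \frac{34}{5} + L$ ($U{\left(L \right)} = -7 + \left(L + \frac{1}{5}\right) = -7 + \left(\frac{1}{5} + L\right) = - \frac{34}{5} + L$)
$O = - \frac{92}{3}$ ($O = - \frac{46 \left(-3\right) \left(-2\right)}{9} = - \frac{\left(-138\right) \left(-2\right)}{9} = \left(- \frac{1}{9}\right) 276 = - \frac{92}{3} \approx -30.667$)
$U{\left(8 \right)} - 83 O = \left(- \frac{34}{5} + 8\right) - - \frac{7636}{3} = \frac{6}{5} + \frac{7636}{3} = \frac{38198}{15}$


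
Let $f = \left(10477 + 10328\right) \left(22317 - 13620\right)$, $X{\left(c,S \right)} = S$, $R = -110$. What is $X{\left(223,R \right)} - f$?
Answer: $-180941195$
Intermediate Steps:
$f = 180941085$ ($f = 20805 \cdot 8697 = 180941085$)
$X{\left(223,R \right)} - f = -110 - 180941085 = -180941195$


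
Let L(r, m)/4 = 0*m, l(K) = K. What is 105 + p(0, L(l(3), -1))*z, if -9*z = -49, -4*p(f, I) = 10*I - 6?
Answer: 679/6 ≈ 113.17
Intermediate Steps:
L(r, m) = 0 (L(r, m) = 4*(0*m) = 4*0 = 0)
p(f, I) = 3/2 - 5*I/2 (p(f, I) = -(10*I - 6)/4 = -(-6 + 10*I)/4 = 3/2 - 5*I/2)
z = 49/9 (z = -1/9*(-49) = 49/9 ≈ 5.4444)
105 + p(0, L(l(3), -1))*z = 105 + (3/2 - 5/2*0)*(49/9) = 105 + (3/2 + 0)*(49/9) = 105 + (3/2)*(49/9) = 105 + 49/6 = 679/6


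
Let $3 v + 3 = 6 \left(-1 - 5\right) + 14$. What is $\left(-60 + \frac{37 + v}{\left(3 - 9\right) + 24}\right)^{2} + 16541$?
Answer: $\frac{14545318}{729} \approx 19952.0$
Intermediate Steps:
$v = - \frac{25}{3}$ ($v = -1 + \frac{6 \left(-1 - 5\right) + 14}{3} = -1 + \frac{6 \left(-6\right) + 14}{3} = -1 + \frac{-36 + 14}{3} = -1 + \frac{1}{3} \left(-22\right) = -1 - \frac{22}{3} = - \frac{25}{3} \approx -8.3333$)
$\left(-60 + \frac{37 + v}{\left(3 - 9\right) + 24}\right)^{2} + 16541 = \left(-60 + \frac{37 - \frac{25}{3}}{\left(3 - 9\right) + 24}\right)^{2} + 16541 = \left(-60 + \frac{86}{3 \left(\left(3 - 9\right) + 24\right)}\right)^{2} + 16541 = \left(-60 + \frac{86}{3 \left(-6 + 24\right)}\right)^{2} + 16541 = \left(-60 + \frac{86}{3 \cdot 18}\right)^{2} + 16541 = \left(-60 + \frac{86}{3} \cdot \frac{1}{18}\right)^{2} + 16541 = \left(-60 + \frac{43}{27}\right)^{2} + 16541 = \left(- \frac{1577}{27}\right)^{2} + 16541 = \frac{2486929}{729} + 16541 = \frac{14545318}{729}$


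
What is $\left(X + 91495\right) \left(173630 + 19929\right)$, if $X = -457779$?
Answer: $-70897564756$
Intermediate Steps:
$\left(X + 91495\right) \left(173630 + 19929\right) = \left(-457779 + 91495\right) \left(173630 + 19929\right) = \left(-366284\right) 193559 = -70897564756$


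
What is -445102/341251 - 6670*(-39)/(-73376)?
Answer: -60714713491/12519816688 ≈ -4.8495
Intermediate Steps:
-445102/341251 - 6670*(-39)/(-73376) = -445102*1/341251 + 260130*(-1/73376) = -445102/341251 - 130065/36688 = -60714713491/12519816688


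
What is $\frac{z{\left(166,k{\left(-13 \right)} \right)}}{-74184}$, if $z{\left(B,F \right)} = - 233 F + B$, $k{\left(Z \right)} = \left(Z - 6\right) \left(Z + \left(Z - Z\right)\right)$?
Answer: $\frac{57385}{74184} \approx 0.77355$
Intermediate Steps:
$k{\left(Z \right)} = Z \left(-6 + Z\right)$ ($k{\left(Z \right)} = \left(-6 + Z\right) \left(Z + 0\right) = \left(-6 + Z\right) Z = Z \left(-6 + Z\right)$)
$z{\left(B,F \right)} = B - 233 F$
$\frac{z{\left(166,k{\left(-13 \right)} \right)}}{-74184} = \frac{166 - 233 \left(- 13 \left(-6 - 13\right)\right)}{-74184} = \left(166 - 233 \left(\left(-13\right) \left(-19\right)\right)\right) \left(- \frac{1}{74184}\right) = \left(166 - 57551\right) \left(- \frac{1}{74184}\right) = \left(-57385\right) \left(- \frac{1}{74184}\right) = \frac{57385}{74184}$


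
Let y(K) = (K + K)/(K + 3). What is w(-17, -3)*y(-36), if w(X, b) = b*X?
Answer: 1224/11 ≈ 111.27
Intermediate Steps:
w(X, b) = X*b
y(K) = 2*K/(3 + K) (y(K) = (2*K)/(3 + K) = 2*K/(3 + K))
w(-17, -3)*y(-36) = (-17*(-3))*(2*(-36)/(3 - 36)) = 51*(2*(-36)/(-33)) = 51*(2*(-36)*(-1/33)) = 51*(24/11) = 1224/11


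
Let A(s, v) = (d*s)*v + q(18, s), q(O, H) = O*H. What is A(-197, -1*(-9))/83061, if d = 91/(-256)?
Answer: -82937/2362624 ≈ -0.035104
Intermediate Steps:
q(O, H) = H*O
d = -91/256 (d = 91*(-1/256) = -91/256 ≈ -0.35547)
A(s, v) = 18*s - 91*s*v/256 (A(s, v) = (-91*s/256)*v + s*18 = -91*s*v/256 + 18*s = 18*s - 91*s*v/256)
A(-197, -1*(-9))/83061 = ((1/256)*(-197)*(4608 - (-91)*(-9)))/83061 = ((1/256)*(-197)*(4608 - 91*9))*(1/83061) = ((1/256)*(-197)*(4608 - 819))*(1/83061) = ((1/256)*(-197)*3789)*(1/83061) = -746433/256*1/83061 = -82937/2362624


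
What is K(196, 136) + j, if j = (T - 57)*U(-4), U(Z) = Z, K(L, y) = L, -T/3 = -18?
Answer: 208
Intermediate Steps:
T = 54 (T = -3*(-18) = 54)
j = 12 (j = (54 - 57)*(-4) = -3*(-4) = 12)
K(196, 136) + j = 196 + 12 = 208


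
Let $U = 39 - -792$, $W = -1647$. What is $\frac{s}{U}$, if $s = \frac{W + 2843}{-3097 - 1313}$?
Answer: $- \frac{598}{1832355} \approx -0.00032636$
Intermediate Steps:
$s = - \frac{598}{2205}$ ($s = \frac{-1647 + 2843}{-3097 - 1313} = \frac{1196}{-4410} = 1196 \left(- \frac{1}{4410}\right) = - \frac{598}{2205} \approx -0.2712$)
$U = 831$ ($U = 39 + 792 = 831$)
$\frac{s}{U} = - \frac{598}{2205 \cdot 831} = \left(- \frac{598}{2205}\right) \frac{1}{831} = - \frac{598}{1832355}$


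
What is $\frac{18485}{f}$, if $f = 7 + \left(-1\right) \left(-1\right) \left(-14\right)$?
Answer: $- \frac{18485}{7} \approx -2640.7$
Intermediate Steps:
$f = -7$ ($f = 7 + 1 \left(-14\right) = 7 - 14 = -7$)
$\frac{18485}{f} = \frac{18485}{-7} = 18485 \left(- \frac{1}{7}\right) = - \frac{18485}{7}$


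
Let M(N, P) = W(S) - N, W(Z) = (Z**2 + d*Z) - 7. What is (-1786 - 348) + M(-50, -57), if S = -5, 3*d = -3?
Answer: -2061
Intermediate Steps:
d = -1 (d = (1/3)*(-3) = -1)
W(Z) = -7 + Z**2 - Z (W(Z) = (Z**2 - Z) - 7 = -7 + Z**2 - Z)
M(N, P) = 23 - N (M(N, P) = (-7 + (-5)**2 - 1*(-5)) - N = (-7 + 25 + 5) - N = 23 - N)
(-1786 - 348) + M(-50, -57) = (-1786 - 348) + (23 - 1*(-50)) = -2134 + (23 + 50) = -2134 + 73 = -2061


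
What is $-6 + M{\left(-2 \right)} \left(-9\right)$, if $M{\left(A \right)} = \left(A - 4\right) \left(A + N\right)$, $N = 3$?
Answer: $48$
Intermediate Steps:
$M{\left(A \right)} = \left(-4 + A\right) \left(3 + A\right)$ ($M{\left(A \right)} = \left(A - 4\right) \left(A + 3\right) = \left(-4 + A\right) \left(3 + A\right)$)
$-6 + M{\left(-2 \right)} \left(-9\right) = -6 + \left(-12 + \left(-2\right)^{2} - -2\right) \left(-9\right) = -6 + \left(-12 + 4 + 2\right) \left(-9\right) = -6 - -54 = -6 + 54 = 48$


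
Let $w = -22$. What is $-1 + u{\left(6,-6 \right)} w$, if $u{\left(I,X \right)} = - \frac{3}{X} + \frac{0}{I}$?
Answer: $-12$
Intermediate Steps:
$u{\left(I,X \right)} = - \frac{3}{X}$ ($u{\left(I,X \right)} = - \frac{3}{X} + 0 = - \frac{3}{X}$)
$-1 + u{\left(6,-6 \right)} w = -1 + - \frac{3}{-6} \left(-22\right) = -1 + \left(-3\right) \left(- \frac{1}{6}\right) \left(-22\right) = -1 + \frac{1}{2} \left(-22\right) = -1 - 11 = -12$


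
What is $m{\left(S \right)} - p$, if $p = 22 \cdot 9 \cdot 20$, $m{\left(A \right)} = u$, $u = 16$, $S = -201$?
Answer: $-3944$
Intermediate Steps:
$m{\left(A \right)} = 16$
$p = 3960$ ($p = 198 \cdot 20 = 3960$)
$m{\left(S \right)} - p = 16 - 3960 = -3944$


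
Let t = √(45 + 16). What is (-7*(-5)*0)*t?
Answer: 0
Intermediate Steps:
t = √61 ≈ 7.8102
(-7*(-5)*0)*t = (-7*(-5)*0)*√61 = (35*0)*√61 = 0*√61 = 0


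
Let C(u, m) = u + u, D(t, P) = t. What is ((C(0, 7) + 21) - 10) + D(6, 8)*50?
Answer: 311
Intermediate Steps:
C(u, m) = 2*u
((C(0, 7) + 21) - 10) + D(6, 8)*50 = ((2*0 + 21) - 10) + 6*50 = ((0 + 21) - 10) + 300 = (21 - 10) + 300 = 11 + 300 = 311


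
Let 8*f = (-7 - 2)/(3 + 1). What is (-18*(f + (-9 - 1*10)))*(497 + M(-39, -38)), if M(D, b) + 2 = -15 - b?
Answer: 1438227/8 ≈ 1.7978e+5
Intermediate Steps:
f = -9/32 (f = ((-7 - 2)/(3 + 1))/8 = (-9/4)/8 = (-9*1/4)/8 = (1/8)*(-9/4) = -9/32 ≈ -0.28125)
M(D, b) = -17 - b (M(D, b) = -2 + (-15 - b) = -17 - b)
(-18*(f + (-9 - 1*10)))*(497 + M(-39, -38)) = (-18*(-9/32 + (-9 - 1*10)))*(497 + (-17 - 1*(-38))) = (-18*(-9/32 + (-9 - 10)))*(497 + (-17 + 38)) = (-18*(-9/32 - 19))*(497 + 21) = -18*(-617/32)*518 = (5553/16)*518 = 1438227/8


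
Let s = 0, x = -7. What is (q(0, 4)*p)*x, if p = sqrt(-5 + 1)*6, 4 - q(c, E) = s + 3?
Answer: -84*I ≈ -84.0*I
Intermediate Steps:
q(c, E) = 1 (q(c, E) = 4 - (0 + 3) = 4 - 1*3 = 4 - 3 = 1)
p = 12*I (p = sqrt(-4)*6 = (2*I)*6 = 12*I ≈ 12.0*I)
(q(0, 4)*p)*x = (1*(12*I))*(-7) = (12*I)*(-7) = -84*I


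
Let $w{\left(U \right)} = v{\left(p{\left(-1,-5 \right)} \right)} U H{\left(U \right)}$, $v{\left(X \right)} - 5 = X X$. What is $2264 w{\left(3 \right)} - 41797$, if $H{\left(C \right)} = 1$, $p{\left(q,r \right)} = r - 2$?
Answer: $324971$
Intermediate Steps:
$p{\left(q,r \right)} = -2 + r$ ($p{\left(q,r \right)} = r - 2 = -2 + r$)
$v{\left(X \right)} = 5 + X^{2}$ ($v{\left(X \right)} = 5 + X X = 5 + X^{2}$)
$w{\left(U \right)} = 54 U$ ($w{\left(U \right)} = \left(5 + \left(-2 - 5\right)^{2}\right) U 1 = \left(5 + \left(-7\right)^{2}\right) U 1 = \left(5 + 49\right) U 1 = 54 U 1 = 54 U$)
$2264 w{\left(3 \right)} - 41797 = 2264 \cdot 54 \cdot 3 - 41797 = 2264 \cdot 162 - 41797 = 366768 - 41797 = 324971$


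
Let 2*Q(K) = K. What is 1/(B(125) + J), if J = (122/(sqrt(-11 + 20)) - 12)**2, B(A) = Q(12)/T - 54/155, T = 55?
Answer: 15345/12606508 ≈ 0.0012172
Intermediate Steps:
Q(K) = K/2
B(A) = -408/1705 (B(A) = ((1/2)*12)/55 - 54/155 = 6*(1/55) - 54*1/155 = 6/55 - 54/155 = -408/1705)
J = 7396/9 (J = (122/(sqrt(9)) - 12)**2 = (122/3 - 12)**2 = (86/3)**2 = 7396/9 ≈ 821.78)
1/(B(125) + J) = 1/(-408/1705 + 7396/9) = 1/(12606508/15345) = 15345/12606508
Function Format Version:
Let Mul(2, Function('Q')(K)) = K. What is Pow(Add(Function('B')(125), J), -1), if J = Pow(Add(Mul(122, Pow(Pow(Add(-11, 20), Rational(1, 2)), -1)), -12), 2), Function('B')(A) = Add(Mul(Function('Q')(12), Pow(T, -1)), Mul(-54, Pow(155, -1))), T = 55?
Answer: Rational(15345, 12606508) ≈ 0.0012172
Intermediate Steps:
Function('Q')(K) = Mul(Rational(1, 2), K)
Function('B')(A) = Rational(-408, 1705) (Function('B')(A) = Add(Mul(Mul(Rational(1, 2), 12), Pow(55, -1)), Mul(-54, Pow(155, -1))) = Add(Mul(6, Rational(1, 55)), Mul(-54, Rational(1, 155))) = Add(Rational(6, 55), Rational(-54, 155)) = Rational(-408, 1705))
J = Rational(7396, 9) (J = Pow(Add(Mul(122, Pow(Pow(9, Rational(1, 2)), -1)), -12), 2) = Pow(Add(Mul(122, Pow(3, -1)), -12), 2) = Pow(Add(Mul(122, Rational(1, 3)), -12), 2) = Pow(Add(Rational(122, 3), -12), 2) = Pow(Rational(86, 3), 2) = Rational(7396, 9) ≈ 821.78)
Pow(Add(Function('B')(125), J), -1) = Pow(Add(Rational(-408, 1705), Rational(7396, 9)), -1) = Pow(Rational(12606508, 15345), -1) = Rational(15345, 12606508)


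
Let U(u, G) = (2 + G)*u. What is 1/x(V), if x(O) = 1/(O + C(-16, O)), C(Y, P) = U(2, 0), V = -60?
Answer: -56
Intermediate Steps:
U(u, G) = u*(2 + G)
C(Y, P) = 4 (C(Y, P) = 2*(2 + 0) = 2*2 = 4)
x(O) = 1/(4 + O) (x(O) = 1/(O + 4) = 1/(4 + O))
1/x(V) = 1/(1/(4 - 60)) = 1/(1/(-56)) = 1/(-1/56) = -56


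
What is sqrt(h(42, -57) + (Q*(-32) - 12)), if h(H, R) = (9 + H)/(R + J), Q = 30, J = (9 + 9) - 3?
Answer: 5*I*sqrt(7630)/14 ≈ 31.196*I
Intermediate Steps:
J = 15 (J = 18 - 3 = 15)
h(H, R) = (9 + H)/(15 + R) (h(H, R) = (9 + H)/(R + 15) = (9 + H)/(15 + R))
sqrt(h(42, -57) + (Q*(-32) - 12)) = sqrt((9 + 42)/(15 - 57) + (30*(-32) - 12)) = sqrt(51/(-42) + (-960 - 12)) = sqrt(-1/42*51 - 972) = sqrt(-17/14 - 972) = sqrt(-13625/14) = 5*I*sqrt(7630)/14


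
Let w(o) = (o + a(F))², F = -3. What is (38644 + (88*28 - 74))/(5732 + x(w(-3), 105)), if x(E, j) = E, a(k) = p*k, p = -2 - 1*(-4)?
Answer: 41034/5813 ≈ 7.0590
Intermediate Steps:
p = 2 (p = -2 + 4 = 2)
a(k) = 2*k
w(o) = (-6 + o)² (w(o) = (o + 2*(-3))² = (o - 6)² = (-6 + o)²)
(38644 + (88*28 - 74))/(5732 + x(w(-3), 105)) = (38644 + (88*28 - 74))/(5732 + (-6 - 3)²) = (38644 + (2464 - 74))/(5732 + (-9)²) = (38644 + 2390)/(5732 + 81) = 41034/5813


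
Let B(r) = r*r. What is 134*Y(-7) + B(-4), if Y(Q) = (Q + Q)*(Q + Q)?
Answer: 26280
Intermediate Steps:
B(r) = r²
Y(Q) = 4*Q² (Y(Q) = (2*Q)*(2*Q) = 4*Q²)
134*Y(-7) + B(-4) = 134*(4*(-7)²) + (-4)² = 134*(4*49) + 16 = 134*196 + 16 = 26264 + 16 = 26280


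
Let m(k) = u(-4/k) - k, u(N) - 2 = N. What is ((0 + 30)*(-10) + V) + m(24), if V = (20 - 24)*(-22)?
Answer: -1405/6 ≈ -234.17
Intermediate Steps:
u(N) = 2 + N
V = 88 (V = -4*(-22) = 88)
m(k) = 2 - k - 4/k (m(k) = (2 - 4/k) - k = 2 - k - 4/k)
((0 + 30)*(-10) + V) + m(24) = ((0 + 30)*(-10) + 88) + (2 - 1*24 - 4/24) = (30*(-10) + 88) + (2 - 24 - 4*1/24) = (-300 + 88) + (2 - 24 - ⅙) = -212 - 133/6 = -1405/6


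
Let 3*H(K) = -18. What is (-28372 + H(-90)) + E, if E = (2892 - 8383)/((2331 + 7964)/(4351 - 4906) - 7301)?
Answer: -23055664159/812470 ≈ -28377.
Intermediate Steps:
E = 609501/812470 (E = -5491/(10295/(-555) - 7301) = -5491/(10295*(-1/555) - 7301) = -5491/(-2059/111 - 7301) = -5491/(-812470/111) = -5491*(-111/812470) = 609501/812470 ≈ 0.75018)
H(K) = -6 (H(K) = (⅓)*(-18) = -6)
(-28372 + H(-90)) + E = (-28372 - 6) + 609501/812470 = -28378 + 609501/812470 = -23055664159/812470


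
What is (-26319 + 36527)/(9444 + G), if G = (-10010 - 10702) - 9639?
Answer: -10208/20907 ≈ -0.48826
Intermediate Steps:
G = -30351 (G = -20712 - 9639 = -30351)
(-26319 + 36527)/(9444 + G) = (-26319 + 36527)/(9444 - 30351) = 10208/(-20907) = 10208*(-1/20907) = -10208/20907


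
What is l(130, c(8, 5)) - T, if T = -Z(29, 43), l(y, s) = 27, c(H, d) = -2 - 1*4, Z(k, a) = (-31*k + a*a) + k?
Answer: 1006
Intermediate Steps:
Z(k, a) = a² - 30*k (Z(k, a) = (-31*k + a²) + k = (a² - 31*k) + k = a² - 30*k)
c(H, d) = -6 (c(H, d) = -2 - 4 = -6)
T = -979 (T = -(43² - 30*29) = -(1849 - 870) = -1*979 = -979)
l(130, c(8, 5)) - T = 27 - 1*(-979) = 27 + 979 = 1006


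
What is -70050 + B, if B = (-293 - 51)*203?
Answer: -139882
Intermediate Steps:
B = -69832 (B = -344*203 = -69832)
-70050 + B = -70050 - 69832 = -139882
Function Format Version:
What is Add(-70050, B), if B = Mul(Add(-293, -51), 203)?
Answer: -139882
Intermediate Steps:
B = -69832 (B = Mul(-344, 203) = -69832)
Add(-70050, B) = Add(-70050, -69832) = -139882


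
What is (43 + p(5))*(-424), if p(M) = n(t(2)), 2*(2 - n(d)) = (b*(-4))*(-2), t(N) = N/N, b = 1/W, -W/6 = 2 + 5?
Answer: -401528/21 ≈ -19120.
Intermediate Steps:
W = -42 (W = -6*(2 + 5) = -6*7 = -42)
b = -1/42 (b = 1/(-42) = 1*(-1/42) = -1/42 ≈ -0.023810)
t(N) = 1
n(d) = 44/21 (n(d) = 2 - (-1/42*(-4))*(-2)/2 = 2 - (-2)/21 = 2 - ½*(-4/21) = 2 + 2/21 = 44/21)
p(M) = 44/21
(43 + p(5))*(-424) = (43 + 44/21)*(-424) = (947/21)*(-424) = -401528/21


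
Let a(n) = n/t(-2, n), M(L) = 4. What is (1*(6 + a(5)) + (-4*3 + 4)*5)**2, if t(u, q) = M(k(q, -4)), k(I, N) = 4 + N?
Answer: 17161/16 ≈ 1072.6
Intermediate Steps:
t(u, q) = 4
a(n) = n/4
(1*(6 + a(5)) + (-4*3 + 4)*5)**2 = (1*(6 + (1/4)*5) + (-4*3 + 4)*5)**2 = (1*(6 + 5/4) + (-12 + 4)*5)**2 = (1*(29/4) - 8*5)**2 = (29/4 - 40)**2 = (-131/4)**2 = 17161/16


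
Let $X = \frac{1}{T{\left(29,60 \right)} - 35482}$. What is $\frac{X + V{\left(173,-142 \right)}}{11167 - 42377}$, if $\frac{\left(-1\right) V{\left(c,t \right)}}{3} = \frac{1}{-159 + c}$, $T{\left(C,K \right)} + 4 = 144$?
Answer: $\frac{2651}{386058337} \approx 6.8668 \cdot 10^{-6}$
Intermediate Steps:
$T{\left(C,K \right)} = 140$ ($T{\left(C,K \right)} = -4 + 144 = 140$)
$V{\left(c,t \right)} = - \frac{3}{-159 + c}$
$X = - \frac{1}{35342}$ ($X = \frac{1}{140 - 35482} = \frac{1}{-35342} = - \frac{1}{35342} \approx -2.8295 \cdot 10^{-5}$)
$\frac{X + V{\left(173,-142 \right)}}{11167 - 42377} = \frac{- \frac{1}{35342} - \frac{3}{-159 + 173}}{11167 - 42377} = \frac{- \frac{1}{35342} - \frac{3}{14}}{-31210} = \left(- \frac{1}{35342} - \frac{3}{14}\right) \left(- \frac{1}{31210}\right) = \left(- \frac{26510}{123697}\right) \left(- \frac{1}{31210}\right) = \frac{2651}{386058337}$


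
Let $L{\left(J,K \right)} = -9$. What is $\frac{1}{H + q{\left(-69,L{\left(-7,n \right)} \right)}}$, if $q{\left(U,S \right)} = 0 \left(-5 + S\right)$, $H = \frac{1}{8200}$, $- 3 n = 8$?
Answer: $8200$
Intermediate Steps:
$n = - \frac{8}{3}$ ($n = \left(- \frac{1}{3}\right) 8 = - \frac{8}{3} \approx -2.6667$)
$H = \frac{1}{8200} \approx 0.00012195$
$q{\left(U,S \right)} = 0$
$\frac{1}{H + q{\left(-69,L{\left(-7,n \right)} \right)}} = \frac{1}{\frac{1}{8200} + 0} = \frac{1}{\frac{1}{8200}} = 8200$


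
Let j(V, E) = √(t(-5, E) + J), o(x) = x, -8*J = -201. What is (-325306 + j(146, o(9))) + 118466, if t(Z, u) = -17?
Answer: -206840 + √130/4 ≈ -2.0684e+5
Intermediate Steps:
J = 201/8 (J = -⅛*(-201) = 201/8 ≈ 25.125)
j(V, E) = √130/4 (j(V, E) = √(-17 + 201/8) = √(65/8) = √130/4)
(-325306 + j(146, o(9))) + 118466 = (-325306 + √130/4) + 118466 = -206840 + √130/4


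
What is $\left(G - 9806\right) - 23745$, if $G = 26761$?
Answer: $-6790$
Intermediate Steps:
$\left(G - 9806\right) - 23745 = \left(26761 - 9806\right) - 23745 = 16955 - 23745 = -6790$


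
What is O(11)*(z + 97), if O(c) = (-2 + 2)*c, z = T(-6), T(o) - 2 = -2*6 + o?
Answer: 0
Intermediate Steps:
T(o) = -10 + o (T(o) = 2 + (-2*6 + o) = 2 + (-12 + o) = -10 + o)
z = -16 (z = -10 - 6 = -16)
O(c) = 0 (O(c) = 0*c = 0)
O(11)*(z + 97) = 0*(-16 + 97) = 0*81 = 0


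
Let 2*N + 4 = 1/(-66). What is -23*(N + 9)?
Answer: -21229/132 ≈ -160.83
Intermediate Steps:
N = -265/132 (N = -2 + (½)/(-66) = -2 + (½)*(-1/66) = -2 - 1/132 = -265/132 ≈ -2.0076)
-23*(N + 9) = -23*(-265/132 + 9) = -23*923/132 = -21229/132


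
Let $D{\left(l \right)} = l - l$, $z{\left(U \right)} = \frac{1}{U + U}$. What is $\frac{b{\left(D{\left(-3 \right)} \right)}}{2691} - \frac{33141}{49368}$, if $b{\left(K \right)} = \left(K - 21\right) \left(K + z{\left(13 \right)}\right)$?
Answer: $- \frac{128876663}{191893416} \approx -0.67161$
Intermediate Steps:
$z{\left(U \right)} = \frac{1}{2 U}$
$D{\left(l \right)} = 0$
$b{\left(K \right)} = \left(-21 + K\right) \left(\frac{1}{26} + K\right)$ ($b{\left(K \right)} = \left(K - 21\right) \left(K + \frac{1}{2 \cdot 13}\right) = \left(-21 + K\right) \left(K + \frac{1}{2} \cdot \frac{1}{13}\right) = \left(-21 + K\right) \left(K + \frac{1}{26}\right) = \left(-21 + K\right) \left(\frac{1}{26} + K\right)$)
$\frac{b{\left(D{\left(-3 \right)} \right)}}{2691} - \frac{33141}{49368} = \frac{- \frac{21}{26} + 0^{2} - 0}{2691} - \frac{33141}{49368} = \left(- \frac{21}{26} + 0 + 0\right) \frac{1}{2691} - \frac{11047}{16456} = \left(- \frac{21}{26}\right) \frac{1}{2691} - \frac{11047}{16456} = - \frac{7}{23322} - \frac{11047}{16456} = - \frac{128876663}{191893416}$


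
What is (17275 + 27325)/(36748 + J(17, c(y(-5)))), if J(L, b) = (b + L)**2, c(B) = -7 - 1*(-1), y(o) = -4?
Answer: 44600/36869 ≈ 1.2097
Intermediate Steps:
c(B) = -6 (c(B) = -7 + 1 = -6)
J(L, b) = (L + b)**2
(17275 + 27325)/(36748 + J(17, c(y(-5)))) = (17275 + 27325)/(36748 + (17 - 6)**2) = 44600/(36748 + 11**2) = 44600/(36748 + 121) = 44600/36869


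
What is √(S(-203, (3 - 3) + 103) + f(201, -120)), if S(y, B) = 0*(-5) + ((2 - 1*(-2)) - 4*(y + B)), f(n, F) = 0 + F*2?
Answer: 2*√41 ≈ 12.806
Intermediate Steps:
f(n, F) = 2*F (f(n, F) = 0 + 2*F = 2*F)
S(y, B) = 4 - 4*B - 4*y (S(y, B) = 0 + ((2 + 2) - 4*(B + y)) = 0 + (4 + (-4*B - 4*y)) = 0 + (4 - 4*B - 4*y) = 4 - 4*B - 4*y)
√(S(-203, (3 - 3) + 103) + f(201, -120)) = √((4 - 4*((3 - 3) + 103) - 4*(-203)) + 2*(-120)) = √((4 - 4*(0 + 103) + 812) - 240) = √((4 - 4*103 + 812) - 240) = √((4 - 412 + 812) - 240) = √(404 - 240) = √164 = 2*√41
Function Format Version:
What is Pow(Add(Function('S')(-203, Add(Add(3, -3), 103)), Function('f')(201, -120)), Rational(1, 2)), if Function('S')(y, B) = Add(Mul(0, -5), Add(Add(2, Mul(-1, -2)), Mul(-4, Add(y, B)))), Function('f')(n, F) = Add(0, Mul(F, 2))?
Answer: Mul(2, Pow(41, Rational(1, 2))) ≈ 12.806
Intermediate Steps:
Function('f')(n, F) = Mul(2, F) (Function('f')(n, F) = Add(0, Mul(2, F)) = Mul(2, F))
Function('S')(y, B) = Add(4, Mul(-4, B), Mul(-4, y)) (Function('S')(y, B) = Add(0, Add(Add(2, 2), Mul(-4, Add(B, y)))) = Add(0, Add(4, Add(Mul(-4, B), Mul(-4, y)))) = Add(0, Add(4, Mul(-4, B), Mul(-4, y))) = Add(4, Mul(-4, B), Mul(-4, y)))
Pow(Add(Function('S')(-203, Add(Add(3, -3), 103)), Function('f')(201, -120)), Rational(1, 2)) = Pow(Add(Add(4, Mul(-4, Add(Add(3, -3), 103)), Mul(-4, -203)), Mul(2, -120)), Rational(1, 2)) = Pow(Add(Add(4, Mul(-4, Add(0, 103)), 812), -240), Rational(1, 2)) = Pow(Add(Add(4, Mul(-4, 103), 812), -240), Rational(1, 2)) = Pow(Add(Add(4, -412, 812), -240), Rational(1, 2)) = Pow(Add(404, -240), Rational(1, 2)) = Pow(164, Rational(1, 2)) = Mul(2, Pow(41, Rational(1, 2)))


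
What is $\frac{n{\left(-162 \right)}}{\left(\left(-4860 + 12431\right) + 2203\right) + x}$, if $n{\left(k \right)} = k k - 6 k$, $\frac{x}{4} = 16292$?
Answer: $\frac{1944}{5353} \approx 0.36316$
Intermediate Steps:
$x = 65168$ ($x = 4 \cdot 16292 = 65168$)
$n{\left(k \right)} = k^{2} - 6 k$
$\frac{n{\left(-162 \right)}}{\left(\left(-4860 + 12431\right) + 2203\right) + x} = \frac{\left(-162\right) \left(-6 - 162\right)}{\left(\left(-4860 + 12431\right) + 2203\right) + 65168} = \frac{\left(-162\right) \left(-168\right)}{\left(7571 + 2203\right) + 65168} = \frac{27216}{9774 + 65168} = \frac{27216}{74942} = 27216 \cdot \frac{1}{74942} = \frac{1944}{5353}$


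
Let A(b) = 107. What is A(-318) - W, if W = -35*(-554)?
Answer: -19283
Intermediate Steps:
W = 19390
A(-318) - W = 107 - 1*19390 = 107 - 19390 = -19283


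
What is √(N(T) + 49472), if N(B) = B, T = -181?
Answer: √49291 ≈ 222.02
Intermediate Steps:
√(N(T) + 49472) = √(-181 + 49472) = √49291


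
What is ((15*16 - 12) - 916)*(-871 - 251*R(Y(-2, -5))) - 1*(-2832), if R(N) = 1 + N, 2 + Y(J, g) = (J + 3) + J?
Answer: 256704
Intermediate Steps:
Y(J, g) = 1 + 2*J (Y(J, g) = -2 + ((J + 3) + J) = -2 + ((3 + J) + J) = -2 + (3 + 2*J) = 1 + 2*J)
((15*16 - 12) - 916)*(-871 - 251*R(Y(-2, -5))) - 1*(-2832) = ((15*16 - 12) - 916)*(-871 - 251*(1 + (1 + 2*(-2)))) - 1*(-2832) = ((240 - 12) - 916)*(-871 - 251*(1 + (1 - 4))) + 2832 = (228 - 916)*(-871 - 251*(1 - 3)) + 2832 = -688*(-871 - 251*(-2)) + 2832 = -688*(-871 + 502) + 2832 = -688*(-369) + 2832 = 253872 + 2832 = 256704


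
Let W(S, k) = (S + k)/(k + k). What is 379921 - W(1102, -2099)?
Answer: 1594907361/4198 ≈ 3.7992e+5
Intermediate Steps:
W(S, k) = (S + k)/(2*k) (W(S, k) = (S + k)/((2*k)) = (S + k)*(1/(2*k)) = (S + k)/(2*k))
379921 - W(1102, -2099) = 379921 - (1102 - 2099)/(2*(-2099)) = 379921 - (-1)*(-997)/(2*2099) = 379921 - 1*997/4198 = 379921 - 997/4198 = 1594907361/4198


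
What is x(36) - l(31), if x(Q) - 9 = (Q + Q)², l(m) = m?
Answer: 5162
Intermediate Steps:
x(Q) = 9 + 4*Q² (x(Q) = 9 + (Q + Q)² = 9 + (2*Q)² = 9 + 4*Q²)
x(36) - l(31) = (9 + 4*36²) - 1*31 = (9 + 4*1296) - 31 = (9 + 5184) - 31 = 5193 - 31 = 5162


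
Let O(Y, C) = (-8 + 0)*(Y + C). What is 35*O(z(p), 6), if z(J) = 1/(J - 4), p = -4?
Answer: -1645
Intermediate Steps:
z(J) = 1/(-4 + J)
O(Y, C) = -8*C - 8*Y (O(Y, C) = -8*(C + Y) = -8*C - 8*Y)
35*O(z(p), 6) = 35*(-8*6 - 8/(-4 - 4)) = 35*(-48 - 8/(-8)) = 35*(-48 - 8*(-1/8)) = 35*(-48 + 1) = 35*(-47) = -1645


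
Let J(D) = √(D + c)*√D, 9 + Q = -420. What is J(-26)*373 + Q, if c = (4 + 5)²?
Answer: -429 + 373*I*√1430 ≈ -429.0 + 14105.0*I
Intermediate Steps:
Q = -429 (Q = -9 - 420 = -429)
c = 81 (c = 9² = 81)
J(D) = √D*√(81 + D) (J(D) = √(D + 81)*√D = √(81 + D)*√D = √D*√(81 + D))
J(-26)*373 + Q = (√(-26)*√(81 - 26))*373 - 429 = ((I*√26)*√55)*373 - 429 = (I*√1430)*373 - 429 = 373*I*√1430 - 429 = -429 + 373*I*√1430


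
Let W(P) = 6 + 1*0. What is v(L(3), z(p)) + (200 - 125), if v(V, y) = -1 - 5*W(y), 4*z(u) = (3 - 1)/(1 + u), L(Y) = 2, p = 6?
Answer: 44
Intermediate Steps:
W(P) = 6 (W(P) = 6 + 0 = 6)
z(u) = 1/(2*(1 + u)) (z(u) = ((3 - 1)/(1 + u))/4 = (2/(1 + u))/4 = 1/(2*(1 + u)))
v(V, y) = -31 (v(V, y) = -1 - 5*6 = -1 - 30 = -31)
v(L(3), z(p)) + (200 - 125) = -31 + (200 - 125) = -31 + 75 = 44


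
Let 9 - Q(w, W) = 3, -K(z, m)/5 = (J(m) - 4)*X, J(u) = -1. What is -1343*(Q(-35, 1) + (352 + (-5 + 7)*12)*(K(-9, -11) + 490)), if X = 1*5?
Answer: -310563378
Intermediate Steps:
X = 5
K(z, m) = 125 (K(z, m) = -5*(-1 - 4)*5 = -(-25)*5 = -5*(-25) = 125)
Q(w, W) = 6 (Q(w, W) = 9 - 1*3 = 9 - 3 = 6)
-1343*(Q(-35, 1) + (352 + (-5 + 7)*12)*(K(-9, -11) + 490)) = -1343*(6 + (352 + (-5 + 7)*12)*(125 + 490)) = -1343*(6 + (352 + 2*12)*615) = -1343*(6 + (352 + 24)*615) = -1343*(6 + 376*615) = -1343*(6 + 231240) = -1343*231246 = -310563378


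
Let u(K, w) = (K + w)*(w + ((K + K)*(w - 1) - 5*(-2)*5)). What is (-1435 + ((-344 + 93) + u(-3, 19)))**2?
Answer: 5336100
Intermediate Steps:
u(K, w) = (K + w)*(50 + w + 2*K*(-1 + w)) (u(K, w) = (K + w)*(w + ((2*K)*(-1 + w) + 10*5)) = (K + w)*(w + (2*K*(-1 + w) + 50)) = (K + w)*(w + (50 + 2*K*(-1 + w))) = (K + w)*(50 + w + 2*K*(-1 + w)))
(-1435 + ((-344 + 93) + u(-3, 19)))**2 = (-1435 + ((-344 + 93) + (19**2 - 2*(-3)**2 + 50*(-3) + 50*19 - 1*(-3)*19 + 2*(-3)*19**2 + 2*19*(-3)**2)))**2 = (-1435 + (-251 + (361 - 2*9 - 150 + 950 + 57 + 2*(-3)*361 + 2*19*9)))**2 = (-1435 + (-251 + (361 - 18 - 150 + 950 + 57 - 2166 + 342)))**2 = (-1435 + (-251 - 624))**2 = (-1435 - 875)**2 = (-2310)**2 = 5336100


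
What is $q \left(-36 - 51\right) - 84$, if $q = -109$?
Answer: $9399$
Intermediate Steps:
$q \left(-36 - 51\right) - 84 = - 109 \left(-36 - 51\right) - 84 = \left(-109\right) \left(-87\right) - 84 = 9483 - 84 = 9399$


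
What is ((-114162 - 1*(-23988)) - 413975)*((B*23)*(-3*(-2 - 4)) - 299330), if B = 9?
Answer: 149028460996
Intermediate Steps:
((-114162 - 1*(-23988)) - 413975)*((B*23)*(-3*(-2 - 4)) - 299330) = ((-114162 - 1*(-23988)) - 413975)*((9*23)*(-3*(-2 - 4)) - 299330) = ((-114162 + 23988) - 413975)*(207*(-3*(-6)) - 299330) = (-90174 - 413975)*(207*18 - 299330) = -504149*(3726 - 299330) = -504149*(-295604) = 149028460996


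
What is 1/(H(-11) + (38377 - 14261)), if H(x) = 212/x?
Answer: 11/265064 ≈ 4.1499e-5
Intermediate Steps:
1/(H(-11) + (38377 - 14261)) = 1/(212/(-11) + (38377 - 14261)) = 1/(212*(-1/11) + 24116) = 1/(-212/11 + 24116) = 1/(265064/11) = 11/265064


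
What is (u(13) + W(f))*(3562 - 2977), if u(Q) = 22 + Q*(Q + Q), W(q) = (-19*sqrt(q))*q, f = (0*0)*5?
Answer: 210600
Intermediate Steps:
f = 0 (f = 0*5 = 0)
W(q) = -19*q**(3/2)
u(Q) = 22 + 2*Q**2 (u(Q) = 22 + Q*(2*Q) = 22 + 2*Q**2)
(u(13) + W(f))*(3562 - 2977) = ((22 + 2*13**2) - 19*0**(3/2))*(3562 - 2977) = ((22 + 2*169) - 19*0)*585 = ((22 + 338) + 0)*585 = (360 + 0)*585 = 360*585 = 210600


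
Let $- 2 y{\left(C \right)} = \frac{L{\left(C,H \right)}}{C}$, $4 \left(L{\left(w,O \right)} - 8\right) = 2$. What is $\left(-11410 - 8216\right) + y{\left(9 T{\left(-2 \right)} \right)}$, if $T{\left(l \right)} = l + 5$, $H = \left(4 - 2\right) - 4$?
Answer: $- \frac{2119625}{108} \approx -19626.0$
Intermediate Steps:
$H = -2$ ($H = 2 - 4 = -2$)
$L{\left(w,O \right)} = \frac{17}{2}$ ($L{\left(w,O \right)} = 8 + \frac{1}{4} \cdot 2 = 8 + \frac{1}{2} = \frac{17}{2}$)
$T{\left(l \right)} = 5 + l$
$y{\left(C \right)} = - \frac{17}{4 C}$ ($y{\left(C \right)} = - \frac{\frac{17}{2} \frac{1}{C}}{2} = - \frac{17}{4 C}$)
$\left(-11410 - 8216\right) + y{\left(9 T{\left(-2 \right)} \right)} = \left(-11410 - 8216\right) - \frac{17}{4 \cdot 9 \left(5 - 2\right)} = \left(-11410 - 8216\right) - \frac{17}{4 \cdot 9 \cdot 3} = -19626 - \frac{17}{4 \cdot 27} = -19626 - \frac{17}{108} = - \frac{2119625}{108}$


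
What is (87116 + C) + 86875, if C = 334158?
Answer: 508149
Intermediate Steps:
(87116 + C) + 86875 = (87116 + 334158) + 86875 = 421274 + 86875 = 508149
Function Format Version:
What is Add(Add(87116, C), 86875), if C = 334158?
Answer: 508149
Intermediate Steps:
Add(Add(87116, C), 86875) = Add(Add(87116, 334158), 86875) = Add(421274, 86875) = 508149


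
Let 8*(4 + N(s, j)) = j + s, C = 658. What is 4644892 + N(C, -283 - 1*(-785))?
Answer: 4645033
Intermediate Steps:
N(s, j) = -4 + j/8 + s/8 (N(s, j) = -4 + (j + s)/8 = -4 + (j/8 + s/8) = -4 + j/8 + s/8)
4644892 + N(C, -283 - 1*(-785)) = 4644892 + (-4 + (-283 - 1*(-785))/8 + (⅛)*658) = 4644892 + (-4 + (-283 + 785)/8 + 329/4) = 4644892 + (-4 + (⅛)*502 + 329/4) = 4644892 + (-4 + 251/4 + 329/4) = 4644892 + 141 = 4645033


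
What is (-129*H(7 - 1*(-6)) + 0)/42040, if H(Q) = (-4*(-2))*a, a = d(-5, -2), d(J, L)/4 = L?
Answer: 1032/5255 ≈ 0.19638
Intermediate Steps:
d(J, L) = 4*L
a = -8 (a = 4*(-2) = -8)
H(Q) = -64 (H(Q) = -4*(-2)*(-8) = 8*(-8) = -64)
(-129*H(7 - 1*(-6)) + 0)/42040 = (-129*(-64) + 0)/42040 = (8256 + 0)*(1/42040) = 8256*(1/42040) = 1032/5255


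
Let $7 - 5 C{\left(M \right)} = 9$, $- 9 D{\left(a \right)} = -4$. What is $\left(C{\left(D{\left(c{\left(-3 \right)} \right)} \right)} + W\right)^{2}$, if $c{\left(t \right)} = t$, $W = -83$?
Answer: $\frac{173889}{25} \approx 6955.6$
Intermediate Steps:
$D{\left(a \right)} = \frac{4}{9}$ ($D{\left(a \right)} = \left(- \frac{1}{9}\right) \left(-4\right) = \frac{4}{9}$)
$C{\left(M \right)} = - \frac{2}{5}$ ($C{\left(M \right)} = \frac{7}{5} - \frac{9}{5} = - \frac{2}{5}$)
$\left(C{\left(D{\left(c{\left(-3 \right)} \right)} \right)} + W\right)^{2} = \left(- \frac{2}{5} - 83\right)^{2} = \left(- \frac{417}{5}\right)^{2} = \frac{173889}{25}$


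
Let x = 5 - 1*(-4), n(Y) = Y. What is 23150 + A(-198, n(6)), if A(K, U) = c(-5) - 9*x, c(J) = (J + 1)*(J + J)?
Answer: 23109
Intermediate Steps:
x = 9 (x = 5 + 4 = 9)
c(J) = 2*J*(1 + J) (c(J) = (1 + J)*(2*J) = 2*J*(1 + J))
A(K, U) = -41 (A(K, U) = 2*(-5)*(1 - 5) - 9*9 = 2*(-5)*(-4) - 81 = 40 - 81 = -41)
23150 + A(-198, n(6)) = 23150 - 41 = 23109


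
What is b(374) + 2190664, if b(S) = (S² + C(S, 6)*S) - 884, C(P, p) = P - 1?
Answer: 2469158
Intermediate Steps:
C(P, p) = -1 + P
b(S) = -884 + S² + S*(-1 + S) (b(S) = (S² + (-1 + S)*S) - 884 = (S² + S*(-1 + S)) - 884 = -884 + S² + S*(-1 + S))
b(374) + 2190664 = (-884 - 1*374 + 2*374²) + 2190664 = (-884 - 374 + 2*139876) + 2190664 = (-884 - 374 + 279752) + 2190664 = 278494 + 2190664 = 2469158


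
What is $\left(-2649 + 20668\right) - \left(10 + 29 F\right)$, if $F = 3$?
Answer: $17922$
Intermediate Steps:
$\left(-2649 + 20668\right) - \left(10 + 29 F\right) = \left(-2649 + 20668\right) - 97 = 18019 - 97 = 17922$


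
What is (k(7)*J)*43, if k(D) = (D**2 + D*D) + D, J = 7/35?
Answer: 903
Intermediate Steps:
J = 1/5 (J = 7*(1/35) = 1/5 ≈ 0.20000)
k(D) = D + 2*D**2 (k(D) = (D**2 + D**2) + D = 2*D**2 + D = D + 2*D**2)
(k(7)*J)*43 = ((7*(1 + 2*7))*(1/5))*43 = ((7*(1 + 14))*(1/5))*43 = ((7*15)*(1/5))*43 = (105*(1/5))*43 = 21*43 = 903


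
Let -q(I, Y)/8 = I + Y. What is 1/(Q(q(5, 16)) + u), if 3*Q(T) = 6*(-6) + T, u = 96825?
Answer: 1/96757 ≈ 1.0335e-5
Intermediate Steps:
q(I, Y) = -8*I - 8*Y (q(I, Y) = -8*(I + Y) = -8*I - 8*Y)
Q(T) = -12 + T/3 (Q(T) = (6*(-6) + T)/3 = (-36 + T)/3 = -12 + T/3)
1/(Q(q(5, 16)) + u) = 1/((-12 + (-8*5 - 8*16)/3) + 96825) = 1/((-12 + (-40 - 128)/3) + 96825) = 1/((-12 + (⅓)*(-168)) + 96825) = 1/((-12 - 56) + 96825) = 1/(-68 + 96825) = 1/96757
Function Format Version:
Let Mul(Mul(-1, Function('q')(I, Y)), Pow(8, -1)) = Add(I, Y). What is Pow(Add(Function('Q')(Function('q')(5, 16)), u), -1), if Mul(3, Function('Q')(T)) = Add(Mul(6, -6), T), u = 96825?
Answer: Rational(1, 96757) ≈ 1.0335e-5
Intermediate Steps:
Function('q')(I, Y) = Add(Mul(-8, I), Mul(-8, Y)) (Function('q')(I, Y) = Mul(-8, Add(I, Y)) = Add(Mul(-8, I), Mul(-8, Y)))
Function('Q')(T) = Add(-12, Mul(Rational(1, 3), T)) (Function('Q')(T) = Mul(Rational(1, 3), Add(Mul(6, -6), T)) = Mul(Rational(1, 3), Add(-36, T)) = Add(-12, Mul(Rational(1, 3), T)))
Pow(Add(Function('Q')(Function('q')(5, 16)), u), -1) = Pow(Add(Add(-12, Mul(Rational(1, 3), Add(Mul(-8, 5), Mul(-8, 16)))), 96825), -1) = Pow(Add(Add(-12, Mul(Rational(1, 3), Add(-40, -128))), 96825), -1) = Pow(Add(Add(-12, Mul(Rational(1, 3), -168)), 96825), -1) = Pow(Add(Add(-12, -56), 96825), -1) = Pow(Add(-68, 96825), -1) = Pow(96757, -1) = Rational(1, 96757)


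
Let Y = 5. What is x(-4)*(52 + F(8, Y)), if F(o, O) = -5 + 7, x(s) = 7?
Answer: 378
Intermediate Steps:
F(o, O) = 2
x(-4)*(52 + F(8, Y)) = 7*(52 + 2) = 7*54 = 378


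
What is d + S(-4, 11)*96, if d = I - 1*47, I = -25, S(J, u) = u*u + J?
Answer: 11160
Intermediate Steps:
S(J, u) = J + u² (S(J, u) = u² + J = J + u²)
d = -72 (d = -25 - 1*47 = -25 - 47 = -72)
d + S(-4, 11)*96 = -72 + (-4 + 11²)*96 = -72 + (-4 + 121)*96 = -72 + 117*96 = -72 + 11232 = 11160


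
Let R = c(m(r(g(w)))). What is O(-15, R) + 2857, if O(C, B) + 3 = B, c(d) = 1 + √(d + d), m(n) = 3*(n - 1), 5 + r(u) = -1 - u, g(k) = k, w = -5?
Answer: 2855 + 2*I*√3 ≈ 2855.0 + 3.4641*I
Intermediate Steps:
r(u) = -6 - u (r(u) = -5 + (-1 - u) = -6 - u)
m(n) = -3 + 3*n (m(n) = 3*(-1 + n) = -3 + 3*n)
c(d) = 1 + √2*√d (c(d) = 1 + √(2*d) = 1 + √2*√d)
R = 1 + 2*I*√3 (R = 1 + √2*√(-3 + 3*(-6 - 1*(-5))) = 1 + √2*√(-3 + 3*(-6 + 5)) = 1 + √2*√(-3 + 3*(-1)) = 1 + √2*√(-3 - 3) = 1 + √2*√(-6) = 1 + √2*(I*√6) = 1 + 2*I*√3 ≈ 1.0 + 3.4641*I)
O(C, B) = -3 + B
O(-15, R) + 2857 = (-3 + (1 + 2*I*√3)) + 2857 = (-2 + 2*I*√3) + 2857 = 2855 + 2*I*√3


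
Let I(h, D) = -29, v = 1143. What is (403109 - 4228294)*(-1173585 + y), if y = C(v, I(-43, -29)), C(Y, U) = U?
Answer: 4489290668590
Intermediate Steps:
y = -29
(403109 - 4228294)*(-1173585 + y) = (403109 - 4228294)*(-1173585 - 29) = -3825185*(-1173614) = 4489290668590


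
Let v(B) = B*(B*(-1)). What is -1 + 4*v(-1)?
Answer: -5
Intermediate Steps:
v(B) = -B**2 (v(B) = B*(-B) = -B**2)
-1 + 4*v(-1) = -1 + 4*(-1*(-1)**2) = -1 + 4*(-1*1) = -1 + 4*(-1) = -1 - 4 = -5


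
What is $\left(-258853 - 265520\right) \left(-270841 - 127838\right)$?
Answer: $209056503267$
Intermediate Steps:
$\left(-258853 - 265520\right) \left(-270841 - 127838\right) = \left(-524373\right) \left(-398679\right) = 209056503267$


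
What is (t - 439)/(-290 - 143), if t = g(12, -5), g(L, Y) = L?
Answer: 427/433 ≈ 0.98614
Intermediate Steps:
t = 12
(t - 439)/(-290 - 143) = (12 - 439)/(-290 - 143) = -427/(-433) = -427*(-1/433) = 427/433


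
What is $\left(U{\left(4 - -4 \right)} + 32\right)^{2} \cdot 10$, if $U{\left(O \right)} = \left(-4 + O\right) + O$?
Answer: $19360$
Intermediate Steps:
$U{\left(O \right)} = -4 + 2 O$
$\left(U{\left(4 - -4 \right)} + 32\right)^{2} \cdot 10 = \left(\left(-4 + 2 \left(4 - -4\right)\right) + 32\right)^{2} \cdot 10 = \left(\left(-4 + 2 \left(4 + 4\right)\right) + 32\right)^{2} \cdot 10 = \left(\left(-4 + 2 \cdot 8\right) + 32\right)^{2} \cdot 10 = \left(\left(-4 + 16\right) + 32\right)^{2} \cdot 10 = \left(12 + 32\right)^{2} \cdot 10 = 44^{2} \cdot 10 = 1936 \cdot 10 = 19360$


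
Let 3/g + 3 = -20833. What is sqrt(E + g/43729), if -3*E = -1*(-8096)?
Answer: I*sqrt(5040800994973106419539)/1366706166 ≈ 51.949*I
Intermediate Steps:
g = -3/20836 (g = 3/(-3 - 20833) = 3/(-20836) = 3*(-1/20836) = -3/20836 ≈ -0.00014398)
E = -8096/3 (E = -(-1)*(-8096)/3 = -1/3*8096 = -8096/3 ≈ -2698.7)
sqrt(E + g/43729) = sqrt(-8096/3 - 3/20836/43729) = sqrt(-8096/3 - 3/20836*1/43729) = sqrt(-8096/3 - 3/911137444) = sqrt(-7376568746633/2733412332) = I*sqrt(5040800994973106419539)/1366706166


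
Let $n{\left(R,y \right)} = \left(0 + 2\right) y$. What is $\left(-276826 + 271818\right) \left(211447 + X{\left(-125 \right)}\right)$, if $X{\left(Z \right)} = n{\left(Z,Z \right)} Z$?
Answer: $-1215426576$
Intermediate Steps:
$n{\left(R,y \right)} = 2 y$
$X{\left(Z \right)} = 2 Z^{2}$ ($X{\left(Z \right)} = 2 Z Z = 2 Z^{2}$)
$\left(-276826 + 271818\right) \left(211447 + X{\left(-125 \right)}\right) = \left(-276826 + 271818\right) \left(211447 + 2 \left(-125\right)^{2}\right) = - 5008 \left(211447 + 2 \cdot 15625\right) = - 5008 \left(211447 + 31250\right) = \left(-5008\right) 242697 = -1215426576$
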